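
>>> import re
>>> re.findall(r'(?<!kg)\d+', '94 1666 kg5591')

['94', '1666', '591']

A negative assertion filters positions out without eating any characters.
Walking the string: at [0:2] → '94'; at [3:7] → '1666'; at [11:14] → '591'.
Since nothing is captured, `findall` lists the 3 matched substrings directly.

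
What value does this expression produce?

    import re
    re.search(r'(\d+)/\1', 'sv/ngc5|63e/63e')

None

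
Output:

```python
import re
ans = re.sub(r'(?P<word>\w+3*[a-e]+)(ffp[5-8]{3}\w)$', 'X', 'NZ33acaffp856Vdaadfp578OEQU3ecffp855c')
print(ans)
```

This matches one or more of a word character, then zero or more of a literal '3', then one or more of a character in [a-e] (captured as 'word'); then the literal 'ffp', then exactly 3 of a character in [5-8], then a word character (captured); then anchored at the end.
Matches: at [0:37] → 'NZ33acaffp856Vdaadfp578OEQU3ecffp855c'.
Every occurrence is swapped for 'X'.

X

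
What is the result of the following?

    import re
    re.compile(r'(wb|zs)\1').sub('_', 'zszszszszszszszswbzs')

The backreference `\1` re-matches whatever the first group consumed, character for character.
Matches: at [0:4] → 'zszs'; at [4:8] → 'zszs'; at [8:12] → 'zszs'; at [12:16] → 'zszs'.
Every occurrence is swapped for '_'.

'____wbzs'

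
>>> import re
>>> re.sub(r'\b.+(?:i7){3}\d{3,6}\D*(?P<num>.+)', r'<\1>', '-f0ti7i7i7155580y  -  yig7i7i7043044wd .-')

This matches a word boundary (`\b`, zero-width); then one or more of any character; then the literal 'i7' repeated 3 times, then 3 to 6 of a digit, then zero or more of a non-digit; then one or more of any character (captured as 'num').
`\1` in the replacement pulls in group 1's text for each match.

'-<7i7i7043044wd .->'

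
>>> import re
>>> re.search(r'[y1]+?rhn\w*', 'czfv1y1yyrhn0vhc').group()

This matches one or more of one of [y1] (lazy); then the literal 'rhn', then zero or more of a word character.
The match spans [4:16] → '1y1yyrhn0vhc'.

'1y1yyrhn0vhc'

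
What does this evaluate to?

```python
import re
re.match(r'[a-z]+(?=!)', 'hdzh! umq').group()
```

'hdzh'

With `match`, the pattern is implicitly anchored at the beginning.
The match spans [0:4] → 'hdzh'.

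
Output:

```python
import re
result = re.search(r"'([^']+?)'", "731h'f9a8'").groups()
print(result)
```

('f9a8',)

The match spans [4:10] → "'f9a8'".
Captured: group 1 = 'f9a8'.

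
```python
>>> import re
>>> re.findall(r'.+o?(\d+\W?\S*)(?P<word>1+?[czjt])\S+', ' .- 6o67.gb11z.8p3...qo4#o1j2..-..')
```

This matches one or more of any character, then optionally the literal 'o'; then one or more of a digit, then optionally a non-word character, then zero or more of a non-whitespace character (captured); then one or more of the literal '1' (lazy), then one of [czjt] (captured as 'word'); then one or more of a non-whitespace character.
Scanning left to right: at [0:34] match ' .- 6o67.gb11z.8p3...qo4#o1j2..-..', groups = ('4#o', '1j').
With 2 capturing groups, `findall` returns a 2-tuple per match.

[('4#o', '1j')]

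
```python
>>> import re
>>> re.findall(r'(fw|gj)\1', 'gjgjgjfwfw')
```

['gj', 'fw']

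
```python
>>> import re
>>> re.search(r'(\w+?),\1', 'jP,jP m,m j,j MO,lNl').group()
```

'jP,jP'

The backreference `\1` re-matches whatever the first group consumed, character for character.
`re.search` scans for the first position where the pattern succeeds.
The match spans [0:5] → 'jP,jP'.
Captured: group 1 = 'jP'.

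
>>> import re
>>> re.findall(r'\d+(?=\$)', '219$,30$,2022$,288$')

['219', '30', '2022', '288']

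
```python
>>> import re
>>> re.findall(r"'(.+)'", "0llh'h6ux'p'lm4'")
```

["h6ux'p'lm4"]

One capturing group, so `findall` returns just the captured substring from the one match — 1 in all.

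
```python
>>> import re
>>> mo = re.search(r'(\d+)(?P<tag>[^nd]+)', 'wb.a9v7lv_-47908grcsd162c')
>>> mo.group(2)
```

This matches one or more of a digit (captured); then one or more of any character except [nd] (captured as 'tag').
`re.search` tries every starting position until one works.
The match spans [4:20] → '9v7lv_-47908grcs'.
Captured: group 1 = '9', group 2 = 'v7lv_-47908grcs'.

'v7lv_-47908grcs'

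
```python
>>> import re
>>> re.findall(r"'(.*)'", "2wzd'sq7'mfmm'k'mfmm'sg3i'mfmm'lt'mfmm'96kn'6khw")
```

["sq7'mfmm'k'mfmm'sg3i'mfmm'lt'mfmm'96kn"]

Scanning left to right: at [4:44] match "'sq7'mfmm'k'mfmm'sg3i'mfmm'lt'mfmm'96kn'", group 1 = "sq7'mfmm'k'mfmm'sg3i'mfmm'lt'mfmm'96kn".
One capturing group, so `findall` returns just the captured substring from the one match — 1 in all.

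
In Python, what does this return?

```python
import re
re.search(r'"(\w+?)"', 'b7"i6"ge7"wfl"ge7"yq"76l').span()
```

(2, 6)

The match spans [2:6] → '"i6"'.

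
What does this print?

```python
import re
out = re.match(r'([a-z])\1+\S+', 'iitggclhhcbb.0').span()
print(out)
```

(0, 14)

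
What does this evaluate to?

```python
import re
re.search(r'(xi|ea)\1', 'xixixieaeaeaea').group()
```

'xixi'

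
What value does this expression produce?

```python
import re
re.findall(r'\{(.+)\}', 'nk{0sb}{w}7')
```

['0sb}{w']

With a single group, `findall` returns only what that group captured — 1 item.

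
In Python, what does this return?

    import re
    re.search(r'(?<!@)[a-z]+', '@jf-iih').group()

Because the assertion is negative and zero-width, positions next to the forbidden text are skipped.
The match spans [2:3] → 'f'.

'f'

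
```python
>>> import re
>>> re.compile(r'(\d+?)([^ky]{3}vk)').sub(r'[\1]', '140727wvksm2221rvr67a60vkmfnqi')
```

This matches one or more of a digit (lazy) (captured); then exactly 3 of any character except [ky], then the literal 'vk' (captured).
Matches: at [0:9] → '140727wvk'; at [18:25] → '67a60vk'.
Each match is replaced using the text its own group 1 captured.

'[1407]sm2221rvr[67]mfnqi'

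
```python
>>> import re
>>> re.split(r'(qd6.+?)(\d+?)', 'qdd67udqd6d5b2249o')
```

['qdd67ud', 'qd6d', '5', 'b2249o']

The `?` after the quantifier makes it lazy — it takes as little as possible before letting the rest of the pattern try.
`re.split` interleaves the captured-group text with the surrounding fragments.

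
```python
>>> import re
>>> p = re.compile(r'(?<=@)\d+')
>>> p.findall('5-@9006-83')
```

['9006']

Because the assertion is zero-width, the text it checks is not consumed and won't appear in the result.
Walking the string: at [3:7] → '9006'.
Since nothing is captured, `findall` lists the 1 matched substring directly.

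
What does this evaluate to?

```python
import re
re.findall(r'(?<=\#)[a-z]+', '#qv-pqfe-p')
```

['qv']

Lookahead/lookbehind check context without consuming it, so the matched span excludes the asserted characters.
Scanning left to right: at [1:3] → 'qv'.
`findall` yields the raw match text (1 of them) because the pattern has no groups.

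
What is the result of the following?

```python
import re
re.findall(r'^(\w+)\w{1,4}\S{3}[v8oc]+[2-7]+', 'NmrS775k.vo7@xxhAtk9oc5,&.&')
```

['NmrS77']

The pattern matches anchored at the start of the string; then one or more of a word character (captured); then 1 to 4 of a word character, then exactly 3 of a non-whitespace character; then one or more of one of [v8oc]; then one or more of a character in [2-7].
Walking the string: at [0:12] match 'NmrS775k.vo7', group 1 = 'NmrS77'.
With a single group, `findall` returns only what that group captured — 1 item.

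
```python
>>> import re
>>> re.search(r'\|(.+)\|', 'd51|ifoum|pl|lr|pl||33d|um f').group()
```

The match spans [3:24] → '|ifoum|pl|lr|pl||33d|'.

'|ifoum|pl|lr|pl||33d|'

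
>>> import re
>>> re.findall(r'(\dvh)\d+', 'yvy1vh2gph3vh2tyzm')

['1vh', '3vh']

Pattern: a digit, then the literal 'vh' (captured); then one or more of a digit.
Walking the string: at [3:7] match '1vh2', group 1 = '1vh'; at [10:14] match '3vh2', group 1 = '3vh'.
Because there's exactly one group, `findall` drops the full match and keeps group 1 from each hit.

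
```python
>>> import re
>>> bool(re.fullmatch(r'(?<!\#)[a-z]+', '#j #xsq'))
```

False

`fullmatch` succeeds only if the pattern covers the string from start to end.
Here the string isn't matched end-to-end, so the call returns None, and `bool(None)` is False.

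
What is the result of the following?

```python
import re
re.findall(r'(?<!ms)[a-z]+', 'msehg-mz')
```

['msehg', 'mz']

A negative assertion filters positions out without eating any characters.
Walking the string: at [0:5] → 'msehg'; at [6:8] → 'mz'.
No capturing groups, so `findall` returns the 2 full match strings.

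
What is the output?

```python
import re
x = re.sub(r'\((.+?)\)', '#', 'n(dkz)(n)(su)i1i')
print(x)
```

n###i1i

`sub` substitutes '#' at each match site.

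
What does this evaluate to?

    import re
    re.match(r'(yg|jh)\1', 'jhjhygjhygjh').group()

'jhjh'

`match` is anchored at position 0; if the pattern doesn't fit there, it returns None.
The match spans [0:4] → 'jhjh'.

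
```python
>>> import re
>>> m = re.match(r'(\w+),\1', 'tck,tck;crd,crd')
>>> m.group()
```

'tck,tck'

A backreference is literal: `\1` must see the identical characters the first group matched.
With `match`, the pattern is implicitly anchored at the beginning.
The match spans [0:7] → 'tck,tck'.
Captured: group 1 = 'tck'.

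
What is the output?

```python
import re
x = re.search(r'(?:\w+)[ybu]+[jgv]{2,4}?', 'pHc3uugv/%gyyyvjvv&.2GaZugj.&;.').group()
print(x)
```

Pattern: one or more of a word character (non-capturing group); then one or more of one of [ybu]; then 2 to 4 of one of [jgv] (lazy).
Unlike `match`, `search` isn't anchored — it looks for the pattern anywhere in the string.
The match spans [0:8] → 'pHc3uugv'.

pHc3uugv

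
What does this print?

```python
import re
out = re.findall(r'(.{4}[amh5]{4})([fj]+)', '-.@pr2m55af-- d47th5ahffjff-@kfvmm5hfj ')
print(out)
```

The pattern matches exactly 4 of any character, then exactly 4 of one of [amh5] (captured); then one or more of one of [fj] (captured).
Matches: at [2:11] match '@pr2m55af', groups = ('@pr2m55a', 'f'); at [14:27] match 'd47th5ahffjff', groups = ('d47th5ah', 'ffjff'); at [28:38] match '@kfvmm5hfj', groups = ('@kfvmm5h', 'fj').
Multiple groups make `findall` return tuples — one 2-tuple for each match.

[('@pr2m55a', 'f'), ('d47th5ah', 'ffjff'), ('@kfvmm5h', 'fj')]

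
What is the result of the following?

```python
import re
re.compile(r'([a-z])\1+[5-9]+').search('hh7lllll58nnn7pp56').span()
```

`\1` has to match the exact text group 1 already captured.
The match spans [0:3] → 'hh7'.

(0, 3)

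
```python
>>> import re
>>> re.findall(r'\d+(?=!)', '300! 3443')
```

Lookahead/lookbehind check context without consuming it, so the matched span excludes the asserted characters.
Walking the string: at [0:3] → '300'.
Since nothing is captured, `findall` lists the 1 matched substring directly.

['300']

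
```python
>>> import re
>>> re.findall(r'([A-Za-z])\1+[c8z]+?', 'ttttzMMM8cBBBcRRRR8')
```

A backreference is literal: `\1` must see the identical characters the first group matched.
`findall` collects group 1 from each match (4 total).

['t', 'M', 'B', 'R']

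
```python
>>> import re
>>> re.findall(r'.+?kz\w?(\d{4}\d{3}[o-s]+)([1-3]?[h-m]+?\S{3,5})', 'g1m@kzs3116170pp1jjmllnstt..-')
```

Pattern: one or more of any character (lazy); then the literal 'kz', then optionally a word character; then exactly 4 of a digit, then exactly 3 of a digit, then one or more of a character in [o-s] (captured); then optionally a character in [1-3], then one or more of a character in [h-m] (lazy), then 3 to 5 of a non-whitespace character (captured).
Because the quantifier is non-greedy, it stops expanding at the earliest point where the rest of the pattern can succeed.
Matches: at [0:23] match 'g1m@kzs3116170pp1jjmlln', groups = ('3116170pp', '1jjmlln').
With 2 capturing groups, `findall` returns a 2-tuple per match.

[('3116170pp', '1jjmlln')]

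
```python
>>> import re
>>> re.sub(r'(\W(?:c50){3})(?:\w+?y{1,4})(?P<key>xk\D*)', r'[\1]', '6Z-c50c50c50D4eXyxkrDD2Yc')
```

The pattern matches a non-word character, then the literal 'c50' repeated 3 times (captured); then one or more of a word character (lazy), then 1 to 4 of the literal 'y' (non-capturing group); then the literal 'xk', then zero or more of a non-digit (captured as 'key').
Matches: at [2:22] → '-c50c50c50D4eXyxkrDD'.
The replacement refers to a captured group, so each match is rewritten using its own captured text.

'6Z[-c50c50c50]2Yc'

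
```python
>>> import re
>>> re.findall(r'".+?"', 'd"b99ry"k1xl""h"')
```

['"b99ry"', '""h"']

Walking the string: at [1:8] → '"b99ry"'; at [12:16] → '""h"'.
`findall` yields the raw match text (2 of them) because the pattern has no groups.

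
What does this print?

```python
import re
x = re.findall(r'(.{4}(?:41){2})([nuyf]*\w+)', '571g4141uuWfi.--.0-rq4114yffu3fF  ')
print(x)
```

[('571g4141', 'uuWfi')]

This matches exactly 4 of any character, then the literal '41' repeated 2 times (captured); then zero or more of one of [nuyf], then one or more of a word character (captured).
Matches: at [0:13] match '571g4141uuWfi', groups = ('571g4141', 'uuWfi').
2 groups means the one result is a tuple of 2 captured strings — 1 here.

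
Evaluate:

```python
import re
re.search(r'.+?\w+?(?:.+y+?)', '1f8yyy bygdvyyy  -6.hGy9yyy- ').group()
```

The pattern matches one or more of any character (lazy), then one or more of a word character (lazy); then one or more of any character, then one or more of a literal 'y' (lazy) (non-capturing group).
Unlike `match`, `search` isn't anchored — it looks for the pattern anywhere in the string.
The match spans [0:27] → '1f8yyy bygdvyyy  -6.hGy9yyy'.

'1f8yyy bygdvyyy  -6.hGy9yyy'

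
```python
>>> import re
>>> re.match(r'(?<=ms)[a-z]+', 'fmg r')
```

None

Lookahead/lookbehind check context without consuming it, so the matched span excludes the asserted characters.
`re.match` won't scan ahead — the pattern has to work from the very first character.
Here position 0 doesn't satisfy it, so the call returns None.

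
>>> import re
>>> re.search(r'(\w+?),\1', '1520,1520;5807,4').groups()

('1520',)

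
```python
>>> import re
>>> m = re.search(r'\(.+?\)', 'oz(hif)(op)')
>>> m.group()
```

'(hif)'

The match spans [2:7] → '(hif)'.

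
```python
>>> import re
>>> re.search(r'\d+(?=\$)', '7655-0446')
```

None

The positive lookaround only admits positions where the adjacent text matches; those characters stay outside the span.
`re.search` scans for the first position where the pattern succeeds.
Here no position works, so the call returns None.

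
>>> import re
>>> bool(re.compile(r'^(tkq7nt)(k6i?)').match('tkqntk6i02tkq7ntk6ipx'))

The pattern matches anchored at the start of the string; then the literal 'tk', then the literal 'q7', then the literal 'nt' (captured); then the literal 'k6', then optionally the literal 'i' (captured).
`match` is anchored at position 0; if the pattern doesn't fit there, it returns None.
Here the string doesn't start with a match, so the call returns None, and `bool(None)` is False.

False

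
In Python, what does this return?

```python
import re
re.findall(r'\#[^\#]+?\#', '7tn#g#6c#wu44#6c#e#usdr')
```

['#g#', '#wu44#', '#e#']

Since nothing is captured, `findall` lists the 3 matched substrings directly.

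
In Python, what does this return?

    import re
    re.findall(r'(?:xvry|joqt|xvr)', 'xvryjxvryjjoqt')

Branches in `(...|...)` are attempted left-to-right; the first branch that allows the whole pattern to succeed is taken.
Matches: at [0:4] → 'xvry'; at [5:9] → 'xvry'; at [10:14] → 'joqt'.
`findall` yields the raw match text (3 of them) because the pattern has no groups.

['xvry', 'xvry', 'joqt']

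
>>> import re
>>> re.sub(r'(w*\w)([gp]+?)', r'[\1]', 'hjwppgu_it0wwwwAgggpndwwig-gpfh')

The pattern matches zero or more of a literal 'w', then a word character (captured); then one or more of one of [gp] (lazy) (captured).
Matches: at [2:5] → 'wpp'; at [11:17] → 'wwwwAg'; at [17:19] → 'gg'; at [22:26] → 'wwig'; at [27:29] → 'gp'.
Each match is replaced using the text its own group 1 captured.

'hj[wp]gu_it0[wwwwA][g]pnd[wwi]-[g]fh'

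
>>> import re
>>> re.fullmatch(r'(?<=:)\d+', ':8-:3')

`re.fullmatch` requires the pattern to consume the entire string.
Here the pattern can't cover the whole string, so the call returns None.

None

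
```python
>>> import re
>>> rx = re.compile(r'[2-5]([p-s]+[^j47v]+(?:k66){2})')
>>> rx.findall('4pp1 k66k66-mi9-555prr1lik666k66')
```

This matches a character in [2-5]; then one or more of a character in [p-s], then one or more of any character except [j47v], then the literal 'k66' repeated 2 times (captured).
Scanning left to right: at [0:11] match '4pp1 k66k66', group 1 = 'pp1 k66k66'.
With a single group, `findall` returns only what that group captured — 1 item.

['pp1 k66k66']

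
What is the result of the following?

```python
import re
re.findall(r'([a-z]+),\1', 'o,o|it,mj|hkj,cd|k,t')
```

['o']

A backreference is literal: `\1` must see the identical characters the first group matched.
Walking the string: at [0:3] match 'o,o', group 1 = 'o'.
With a single group, `findall` returns only what that group captured — 1 item.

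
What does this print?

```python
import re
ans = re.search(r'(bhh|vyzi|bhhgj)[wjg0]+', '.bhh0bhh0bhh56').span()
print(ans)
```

(1, 5)

Unlike `match`, `search` isn't anchored — it looks for the pattern anywhere in the string.
The match spans [1:5] → 'bhh0'.
Captured: group 1 = 'bhh'.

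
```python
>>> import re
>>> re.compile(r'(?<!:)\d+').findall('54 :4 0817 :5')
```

['54', '0817']

`(?!…)`/`(?<!…)` only lets a position through if the neighbouring text does NOT match; no characters are consumed.
Scanning left to right: at [0:2] → '54'; at [6:10] → '0817'.
With no groups in the pattern, `findall` gives back each whole match — 2 here.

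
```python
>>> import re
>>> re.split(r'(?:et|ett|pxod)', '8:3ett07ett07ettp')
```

`|` is ordered: at each position the engine commits to the first alternative that works.
Matches to split on: at [3:5] → 'et'; at [8:10] → 'et'; at [13:15] → 'et'.
`split` removes every match and returns the 4 fragments in between.

['8:3', 't07', 't07', 'tp']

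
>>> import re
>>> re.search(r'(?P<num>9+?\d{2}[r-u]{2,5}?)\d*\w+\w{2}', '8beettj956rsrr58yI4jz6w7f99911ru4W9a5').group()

The pattern matches one or more of the literal '9' (lazy), then exactly 2 of a digit, then 2 to 5 of a character in [r-u] (lazy) (captured as 'num'); then zero or more of a digit; then one or more of a word character, then exactly 2 of a word character.
`re.search` tries every starting position until one works.
The match spans [7:37] → '956rsrr58yI4jz6w7f99911ru4W9a5'.
Captured: group 1 = '956rs'.

'956rsrr58yI4jz6w7f99911ru4W9a5'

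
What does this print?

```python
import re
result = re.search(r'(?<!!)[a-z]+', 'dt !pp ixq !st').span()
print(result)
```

(0, 2)

The negative lookahead/lookbehind blocks any match where the forbidden context is present.
The match spans [0:2] → 'dt'.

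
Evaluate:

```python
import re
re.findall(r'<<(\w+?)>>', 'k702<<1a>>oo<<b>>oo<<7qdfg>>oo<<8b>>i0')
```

['1a', 'b', '7qdfg', '8b']

`findall` collects group 1 from each match (4 total).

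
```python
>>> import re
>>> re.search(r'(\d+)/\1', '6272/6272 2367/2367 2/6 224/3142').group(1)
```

`\1` is not a pattern — it's the concrete string captured by group 1, re-applied verbatim.
`re.search` tries every starting position until one works.
The match spans [0:9] → '6272/6272'.
Captured: group 1 = '6272'.

'6272'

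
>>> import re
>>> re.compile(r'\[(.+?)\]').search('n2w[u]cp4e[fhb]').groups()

('u',)

`search` walks the string left to right and returns the first match it finds.
The match spans [3:6] → '[u]'.
Captured: group 1 = 'u'.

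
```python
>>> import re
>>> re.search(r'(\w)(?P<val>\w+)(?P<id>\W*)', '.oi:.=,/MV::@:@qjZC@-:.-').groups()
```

('o', 'i', ':.=,/')

The pattern matches a word character (captured); then one or more of a word character (captured as 'val'); then zero or more of a non-word character (captured as 'id').
`re.search` tries every starting position until one works.
The match spans [1:8] → 'oi:.=,/'.
Captured: group 1 = 'o', group 2 = 'i', group 3 = ':.=,/'.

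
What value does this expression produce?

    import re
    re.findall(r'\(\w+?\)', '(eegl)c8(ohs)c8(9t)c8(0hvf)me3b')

['(eegl)', '(ohs)', '(9t)', '(0hvf)']

`findall` yields the raw match text (4 of them) because the pattern has no groups.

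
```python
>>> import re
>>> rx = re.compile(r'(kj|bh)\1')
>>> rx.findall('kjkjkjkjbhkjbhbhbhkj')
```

['kj', 'kj', 'bh']

The backreference `\1` re-matches whatever the first group consumed, character for character.
Walking the string: at [0:4] match 'kjkj', group 1 = 'kj'; at [4:8] match 'kjkj', group 1 = 'kj'; at [12:16] match 'bhbh', group 1 = 'bh'.
`findall` collects group 1 from each match (3 total).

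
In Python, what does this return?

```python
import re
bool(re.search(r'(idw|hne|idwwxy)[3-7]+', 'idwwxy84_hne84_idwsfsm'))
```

False

Here no position works, so the call returns None, and `bool(None)` is False.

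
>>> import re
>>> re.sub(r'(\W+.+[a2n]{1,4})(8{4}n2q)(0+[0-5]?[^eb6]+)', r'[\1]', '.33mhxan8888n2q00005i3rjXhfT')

Each match is replaced using the text its own group 1 captured.

'[.33mhxan]'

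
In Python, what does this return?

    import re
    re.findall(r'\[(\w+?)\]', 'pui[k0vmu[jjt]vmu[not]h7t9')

['jjt', 'not']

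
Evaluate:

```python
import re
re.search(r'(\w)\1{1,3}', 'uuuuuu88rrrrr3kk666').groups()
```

('u',)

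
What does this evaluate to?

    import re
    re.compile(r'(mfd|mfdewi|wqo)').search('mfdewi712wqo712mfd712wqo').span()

`|` is ordered: at each position the engine commits to the first alternative that works.
The match spans [0:3] → 'mfd'.

(0, 3)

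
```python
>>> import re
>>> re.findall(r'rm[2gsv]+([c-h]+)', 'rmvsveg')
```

This matches the literal 'rm', then one or more of one of [2gsv]; then one or more of a character in [c-h] (captured).
Matches: at [0:7] match 'rmvsveg', group 1 = 'eg'.
Because there's exactly one group, `findall` drops the full match and keeps group 1 from the one hit.

['eg']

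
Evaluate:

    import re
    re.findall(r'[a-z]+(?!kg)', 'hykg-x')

`(?!…)`/`(?<!…)` only lets a position through if the neighbouring text does NOT match; no characters are consumed.
Matches: at [0:4] → 'hykg'; at [5:6] → 'x'.
With no groups in the pattern, `findall` gives back each whole match — 2 here.

['hykg', 'x']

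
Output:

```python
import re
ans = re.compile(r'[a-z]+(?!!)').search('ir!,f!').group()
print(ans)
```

i

A negative assertion filters positions out without eating any characters.
The match spans [0:1] → 'i'.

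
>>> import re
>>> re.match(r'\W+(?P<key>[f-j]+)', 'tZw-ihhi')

None

Pattern: one or more of a non-word character; then one or more of a character in [f-j] (captured as 'key').
With `match`, the pattern is implicitly anchored at the beginning.
Here the pattern fails at index 0, so the call returns None.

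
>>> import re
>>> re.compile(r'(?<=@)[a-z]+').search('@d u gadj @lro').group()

'd'

The lookaround is zero-width — it requires the adjacent text to match without consuming it, so the asserted text isn't part of the match.
The match spans [1:2] → 'd'.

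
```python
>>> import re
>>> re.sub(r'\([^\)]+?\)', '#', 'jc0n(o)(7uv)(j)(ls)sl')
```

Every occurrence is swapped for '#'.

'jc0n####sl'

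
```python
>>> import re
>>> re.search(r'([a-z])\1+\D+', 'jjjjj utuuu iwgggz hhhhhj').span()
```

(0, 25)

The backreference `\1` re-matches whatever the first group consumed, character for character.
Unlike `match`, `search` isn't anchored — it looks for the pattern anywhere in the string.
The match spans [0:25] → 'jjjjj utuuu iwgggz hhhhhj'.
Captured: group 1 = 'j'.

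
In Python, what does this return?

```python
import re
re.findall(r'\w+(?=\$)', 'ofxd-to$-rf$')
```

['to', 'rf']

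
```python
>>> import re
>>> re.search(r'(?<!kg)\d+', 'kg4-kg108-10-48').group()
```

`(?!…)`/`(?<!…)` only lets a position through if the neighbouring text does NOT match; no characters are consumed.
`re.search` tries every starting position until one works.
The match spans [7:9] → '08'.

'08'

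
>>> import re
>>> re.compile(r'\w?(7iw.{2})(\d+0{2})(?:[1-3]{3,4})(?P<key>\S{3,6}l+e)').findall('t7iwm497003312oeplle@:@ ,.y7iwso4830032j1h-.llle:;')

[('7iwm4', '9700', 'oeplle')]

Multiple groups make `findall` return tuples — one 3-tuple for the one match.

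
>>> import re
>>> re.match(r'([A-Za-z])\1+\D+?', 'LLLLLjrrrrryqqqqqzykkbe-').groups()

The backreference `\1` re-matches whatever the first group consumed, character for character.
With `match`, the pattern is implicitly anchored at the beginning.
The match spans [0:6] → 'LLLLLj'.
Captured: group 1 = 'L'.

('L',)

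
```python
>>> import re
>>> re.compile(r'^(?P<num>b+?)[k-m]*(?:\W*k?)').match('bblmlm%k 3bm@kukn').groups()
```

The match spans [0:1] → 'b'.
Captured: group 1 = 'b'.

('b',)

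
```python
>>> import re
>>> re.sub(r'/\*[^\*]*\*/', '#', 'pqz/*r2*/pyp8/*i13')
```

`sub` substitutes '#' at each match site.

'pqz#pyp8/*i13'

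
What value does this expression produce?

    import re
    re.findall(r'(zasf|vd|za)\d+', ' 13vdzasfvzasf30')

['zasf']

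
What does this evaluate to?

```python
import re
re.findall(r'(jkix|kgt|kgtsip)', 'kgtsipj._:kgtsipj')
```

Alternation isn't longest-match — the leftmost alternative that fits at this position is chosen.
Scanning left to right: at [0:3] match 'kgt', group 1 = 'kgt'; at [10:13] match 'kgt', group 1 = 'kgt'.
One capturing group, so `findall` returns just the captured substring from each match — 2 in all.

['kgt', 'kgt']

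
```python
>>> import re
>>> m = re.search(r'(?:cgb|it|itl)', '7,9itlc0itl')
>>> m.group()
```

Alternation tries branches left to right and keeps the first one that lets the overall match succeed at that position.
The match spans [3:5] → 'it'.

'it'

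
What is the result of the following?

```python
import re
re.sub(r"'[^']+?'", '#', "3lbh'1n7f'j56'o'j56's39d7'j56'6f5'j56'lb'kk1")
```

'3lbh#j56#j56#j56#j56#kk1'

`sub` substitutes '#' at each match site.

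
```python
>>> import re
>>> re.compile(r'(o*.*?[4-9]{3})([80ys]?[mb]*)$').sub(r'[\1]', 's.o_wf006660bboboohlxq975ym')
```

This matches zero or more of a literal 'o', then zero or more of any character (lazy), then exactly 3 of a character in [4-9] (captured); then optionally one of [80ys], then zero or more of one of [mb] (captured); then anchored at the end.
Matches: at [0:27] → 's.o_wf006660bboboohlxq975ym'.
The replacement refers to a captured group, so each match is rewritten using its own captured text.

'[s.o_wf006660bboboohlxq975]'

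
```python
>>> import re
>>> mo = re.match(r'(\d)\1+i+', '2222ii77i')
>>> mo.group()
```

'2222ii'

After group 1 captures some text, `\1` only succeeds where that same text appears again.
`re.match` won't scan ahead — the pattern has to work from the very first character.
The match spans [0:6] → '2222ii'.
Captured: group 1 = '2'.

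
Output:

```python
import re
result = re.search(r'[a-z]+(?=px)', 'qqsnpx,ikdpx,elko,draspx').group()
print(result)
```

qqsn

Because the assertion is zero-width, the text it checks is not consumed and won't appear in the result.
The match spans [0:4] → 'qqsn'.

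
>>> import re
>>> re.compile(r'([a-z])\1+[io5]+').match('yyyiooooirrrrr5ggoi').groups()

The match spans [0:9] → 'yyyiooooi'.
Captured: group 1 = 'y'.

('y',)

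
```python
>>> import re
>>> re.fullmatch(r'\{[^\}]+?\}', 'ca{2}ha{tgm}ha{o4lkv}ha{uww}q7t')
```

`fullmatch` succeeds only if the pattern covers the string from start to end.
Here there's no way to consume every character, so the call returns None.

None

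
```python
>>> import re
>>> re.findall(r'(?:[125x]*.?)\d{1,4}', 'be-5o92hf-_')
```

The pattern matches zero or more of one of [125x], then optionally any character (non-capturing group); then 1 to 4 of a digit.
Matches: at [2:4] → '-5'; at [4:7] → 'o92'.
With no groups in the pattern, `findall` gives back each whole match — 2 here.

['-5', 'o92']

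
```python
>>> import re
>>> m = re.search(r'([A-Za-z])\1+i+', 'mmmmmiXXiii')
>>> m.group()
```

The backreference `\1` re-matches whatever the first group consumed, character for character.
Unlike `match`, `search` isn't anchored — it looks for the pattern anywhere in the string.
The match spans [0:6] → 'mmmmmi'.
Captured: group 1 = 'm'.

'mmmmmi'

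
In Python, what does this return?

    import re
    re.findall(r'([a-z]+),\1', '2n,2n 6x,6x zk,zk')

`\1` has to match the exact text group 1 already captured.
`findall` collects group 1 from the one match (1 total).

['zk']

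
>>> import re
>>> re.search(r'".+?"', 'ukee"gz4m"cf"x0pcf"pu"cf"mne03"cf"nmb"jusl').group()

The match spans [4:10] → '"gz4m"'.

'"gz4m"'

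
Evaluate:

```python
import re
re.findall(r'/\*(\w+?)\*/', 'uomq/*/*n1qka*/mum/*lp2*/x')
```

['n1qka', 'lp2']

Scanning left to right: at [6:15] match '/*n1qka*/', group 1 = 'n1qka'; at [18:25] match '/*lp2*/', group 1 = 'lp2'.
`findall` collects group 1 from each match (2 total).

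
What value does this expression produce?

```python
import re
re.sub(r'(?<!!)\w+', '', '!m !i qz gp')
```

A negative assertion filters positions out without eating any characters.
Matches: at [6:8] → 'qz'; at [9:11] → 'gp'.
`sub` substitutes '' at each match site.

'!m !i  '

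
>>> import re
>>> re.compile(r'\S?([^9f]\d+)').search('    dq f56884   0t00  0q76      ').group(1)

The match spans [7:13] → 'f56884'.
Captured: group 1 = '56884'.

'56884'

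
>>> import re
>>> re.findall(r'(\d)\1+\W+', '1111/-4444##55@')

['1', '4', '5']

A backreference is literal: `\1` must see the identical characters the first group matched.
Walking the string: at [0:6] match '1111/-', group 1 = '1'; at [6:12] match '4444##', group 1 = '4'; at [12:15] match '55@', group 1 = '5'.
With a single group, `findall` returns only what that group captured — 3 items.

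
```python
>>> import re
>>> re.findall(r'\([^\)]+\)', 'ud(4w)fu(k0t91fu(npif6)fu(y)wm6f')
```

['(4w)', '(k0t91fu(npif6)', '(y)']

No capturing groups, so `findall` returns the 3 full match strings.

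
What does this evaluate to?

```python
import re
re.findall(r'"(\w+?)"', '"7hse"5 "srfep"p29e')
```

['7hse', 'srfep']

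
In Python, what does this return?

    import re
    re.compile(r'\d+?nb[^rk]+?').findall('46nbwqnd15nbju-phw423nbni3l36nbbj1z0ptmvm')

Pattern: one or more of a digit (lazy), then the literal 'nb'; then one or more of any character except [rk] (lazy).
A `+?`/`*?`/`{m,n}?` starts at its minimum and grows only as far as needed for what follows to match.
Matches: at [0:5] → '46nbw'; at [8:13] → '15nbj'; at [18:24] → '423nbn'; at [27:32] → '36nbb'.
`findall` yields the raw match text (4 of them) because the pattern has no groups.

['46nbw', '15nbj', '423nbn', '36nbb']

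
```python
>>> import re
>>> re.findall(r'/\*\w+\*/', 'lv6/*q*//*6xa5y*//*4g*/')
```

['/*q*/', '/*6xa5y*/', '/*4g*/']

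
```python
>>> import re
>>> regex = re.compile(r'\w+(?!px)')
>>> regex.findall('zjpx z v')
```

The negative lookahead/lookbehind blocks any match where the forbidden context is present.
Since nothing is captured, `findall` lists the 3 matched substrings directly.

['zjpx', 'z', 'v']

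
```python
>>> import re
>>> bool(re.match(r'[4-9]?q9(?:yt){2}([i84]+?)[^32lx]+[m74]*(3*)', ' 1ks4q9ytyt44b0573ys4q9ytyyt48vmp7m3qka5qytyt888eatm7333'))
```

`match` is anchored at position 0; if the pattern doesn't fit there, it returns None.
Here the pattern fails at index 0, so the call returns None, and `bool(None)` is False.

False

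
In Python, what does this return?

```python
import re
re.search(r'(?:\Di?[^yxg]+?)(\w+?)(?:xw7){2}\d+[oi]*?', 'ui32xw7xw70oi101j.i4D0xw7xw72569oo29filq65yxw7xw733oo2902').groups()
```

('2',)

The match spans [0:11] → 'ui32xw7xw70'.
Captured: group 1 = '2'.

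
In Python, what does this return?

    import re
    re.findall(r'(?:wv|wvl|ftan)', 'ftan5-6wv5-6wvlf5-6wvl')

Branches in `(...|...)` are attempted left-to-right; the first branch that allows the whole pattern to succeed is taken.
Walking the string: at [0:4] → 'ftan'; at [7:9] → 'wv'; at [12:14] → 'wv'; at [19:21] → 'wv'.
With no groups in the pattern, `findall` gives back each whole match — 4 here.

['ftan', 'wv', 'wv', 'wv']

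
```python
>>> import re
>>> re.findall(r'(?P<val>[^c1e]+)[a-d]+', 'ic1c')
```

['i']

Pattern: one or more of any character except [c1e] (captured as 'val'); then one or more of a character in [a-d].
Matches: at [0:2] match 'ic', group 1 = 'i'.
Because there's exactly one group, `findall` drops the full match and keeps group 1 from the one hit.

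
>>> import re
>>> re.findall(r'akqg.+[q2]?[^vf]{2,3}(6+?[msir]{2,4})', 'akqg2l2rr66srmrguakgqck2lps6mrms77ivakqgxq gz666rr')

['6rr']

The pattern matches the literal 'akq', then the literal 'g'; then one or more of any character; then optionally one of [q2], then 2 to 3 of any character except [vf]; then one or more of a literal '6' (lazy), then 2 to 4 of one of [msir] (captured).
Matches: at [0:50] match 'akqg2l2rr66srmrguakgqck2lps6mrms77ivakqgxq gz666rr', group 1 = '6rr'.
Because there's exactly one group, `findall` drops the full match and keeps group 1 from the one hit.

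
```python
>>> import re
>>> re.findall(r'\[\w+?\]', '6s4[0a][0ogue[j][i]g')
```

Since nothing is captured, `findall` lists the 3 matched substrings directly.

['[0a]', '[j]', '[i]']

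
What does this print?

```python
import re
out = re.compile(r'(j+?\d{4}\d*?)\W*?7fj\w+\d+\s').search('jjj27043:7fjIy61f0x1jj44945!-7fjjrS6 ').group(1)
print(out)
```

The pattern matches one or more of a literal 'j' (lazy), then exactly 4 of a digit, then zero or more of a digit (lazy) (captured); then zero or more of a non-word character (lazy), then the literal '7fj', then one or more of a word character; then one or more of a digit, then whitespace.
`re.search` scans for the first position where the pattern succeeds.
The match spans [20:37] → 'jj44945!-7fjjrS6 '.
Captured: group 1 = 'jj44945'.

jj44945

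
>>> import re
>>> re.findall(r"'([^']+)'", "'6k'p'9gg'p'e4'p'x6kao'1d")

['6k', '9gg', 'e4', 'x6kao']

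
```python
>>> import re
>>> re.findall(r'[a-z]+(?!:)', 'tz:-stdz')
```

Because the assertion is negative and zero-width, positions next to the forbidden text are skipped.
Walking the string: at [0:1] → 't'; at [4:8] → 'stdz'.
With no groups in the pattern, `findall` gives back each whole match — 2 here.

['t', 'stdz']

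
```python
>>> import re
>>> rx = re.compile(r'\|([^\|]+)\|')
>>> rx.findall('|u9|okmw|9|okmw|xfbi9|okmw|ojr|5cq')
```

Matches: at [0:4] match '|u9|', group 1 = 'u9'; at [8:11] match '|9|', group 1 = '9'; at [15:22] match '|xfbi9|', group 1 = 'xfbi9'; at [26:31] match '|ojr|', group 1 = 'ojr'.
With a single group, `findall` returns only what that group captured — 4 items.

['u9', '9', 'xfbi9', 'ojr']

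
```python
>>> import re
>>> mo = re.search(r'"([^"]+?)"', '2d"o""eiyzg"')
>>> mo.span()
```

(2, 5)

Unlike `match`, `search` isn't anchored — it looks for the pattern anywhere in the string.
The match spans [2:5] → '"o"'.
Captured: group 1 = 'o'.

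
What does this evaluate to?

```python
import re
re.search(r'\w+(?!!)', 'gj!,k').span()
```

(0, 1)

The negative lookaround is zero-width — it rules out positions where the adjacent text would match, without consuming anything.
`re.search` scans for the first position where the pattern succeeds.
The match spans [0:1] → 'g'.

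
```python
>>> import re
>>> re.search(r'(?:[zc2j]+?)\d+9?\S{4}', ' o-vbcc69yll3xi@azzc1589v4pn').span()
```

Pattern: one or more of one of [zc2j] (lazy) (non-capturing group); then one or more of a digit, then optionally the literal '9', then exactly 4 of a non-whitespace character.
Unlike `match`, `search` isn't anchored — it looks for the pattern anywhere in the string.
The match spans [5:13] → 'cc69yll3'.

(5, 13)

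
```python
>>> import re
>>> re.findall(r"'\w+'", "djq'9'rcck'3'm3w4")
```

["'9'", "'3'"]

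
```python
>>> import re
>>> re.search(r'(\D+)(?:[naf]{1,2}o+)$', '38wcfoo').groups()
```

('wc',)

The match spans [2:7] → 'wcfoo'.
Captured: group 1 = 'wc'.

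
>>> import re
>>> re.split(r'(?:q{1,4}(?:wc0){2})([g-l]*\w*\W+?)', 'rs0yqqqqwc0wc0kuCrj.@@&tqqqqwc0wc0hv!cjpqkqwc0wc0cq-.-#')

Pattern: 1 to 4 of the literal 'q', then the literal 'wc0' repeated 2 times (non-capturing group); then zero or more of a character in [g-l], then zero or more of a word character, then one or more of a non-word character (lazy) (captured).
The `?` after the quantifier makes it lazy — it takes as little as possible before letting the rest of the pattern try.
Matches to split on: at [4:20] → 'qqqqwc0wc0kuCrj.'; at [24:37] → 'qqqqwc0wc0hv!'; at [42:52] → 'qwc0wc0cq-'.
`re.split` interleaves the captured-group text with the surrounding fragments.

['rs0y', 'kuCrj.', '@@&t', 'hv!', 'cjpqk', 'cq-', '.-#']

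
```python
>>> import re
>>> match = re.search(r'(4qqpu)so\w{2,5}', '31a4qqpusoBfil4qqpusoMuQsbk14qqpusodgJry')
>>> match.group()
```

This matches the literal '4q', then the literal 'qpu' (captured); then the literal 'so', then 2 to 5 of a word character.
The match spans [3:15] → '4qqpusoBfil4'.

'4qqpusoBfil4'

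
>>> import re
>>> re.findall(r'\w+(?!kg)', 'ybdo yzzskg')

The negative lookahead/lookbehind blocks any match where the forbidden context is present.
Since nothing is captured, `findall` lists the 2 matched substrings directly.

['ybdo', 'yzzskg']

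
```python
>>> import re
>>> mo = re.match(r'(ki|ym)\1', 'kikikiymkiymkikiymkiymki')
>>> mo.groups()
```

The match spans [0:4] → 'kiki'.
Captured: group 1 = 'ki'.

('ki',)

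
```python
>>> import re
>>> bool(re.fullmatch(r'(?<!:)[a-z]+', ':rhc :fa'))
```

Because the assertion is negative and zero-width, positions next to the forbidden text are skipped.
`re.fullmatch` is like wrapping the pattern in `^…$` (in single-line mode).
Here there's no way to consume every character, so the call returns None, and `bool(None)` is False.

False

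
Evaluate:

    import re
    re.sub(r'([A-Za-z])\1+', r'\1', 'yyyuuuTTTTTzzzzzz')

`\1` is not a pattern — it's the concrete string captured by group 1, re-applied verbatim.
Matches: at [0:3] → 'yyy'; at [3:6] → 'uuu'; at [6:11] → 'TTTTT'; at [11:17] → 'zzzzzz'.
The replacement refers to a captured group, so each match is rewritten using its own captured text.

'yuTz'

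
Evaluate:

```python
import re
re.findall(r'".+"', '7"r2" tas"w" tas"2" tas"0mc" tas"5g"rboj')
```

['"r2" tas"w" tas"2" tas"0mc" tas"5g"']

Scanning left to right: at [1:36] → '"r2" tas"w" tas"2" tas"0mc" tas"5g"'.
`findall` yields the raw match text (1 of them) because the pattern has no groups.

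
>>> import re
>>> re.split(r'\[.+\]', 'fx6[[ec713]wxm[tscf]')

['fx6', '']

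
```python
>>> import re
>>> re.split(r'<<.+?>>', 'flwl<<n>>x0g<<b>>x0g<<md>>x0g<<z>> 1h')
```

['flwl', 'x0g', 'x0g', 'x0g', ' 1h']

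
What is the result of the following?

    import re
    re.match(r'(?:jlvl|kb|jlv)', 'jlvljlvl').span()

(0, 4)

The regex engine tests alternatives in the order written; an earlier branch that matches wins even if a later one would match more.
With `match`, the pattern is implicitly anchored at the beginning.
The match spans [0:4] → 'jlvl'.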